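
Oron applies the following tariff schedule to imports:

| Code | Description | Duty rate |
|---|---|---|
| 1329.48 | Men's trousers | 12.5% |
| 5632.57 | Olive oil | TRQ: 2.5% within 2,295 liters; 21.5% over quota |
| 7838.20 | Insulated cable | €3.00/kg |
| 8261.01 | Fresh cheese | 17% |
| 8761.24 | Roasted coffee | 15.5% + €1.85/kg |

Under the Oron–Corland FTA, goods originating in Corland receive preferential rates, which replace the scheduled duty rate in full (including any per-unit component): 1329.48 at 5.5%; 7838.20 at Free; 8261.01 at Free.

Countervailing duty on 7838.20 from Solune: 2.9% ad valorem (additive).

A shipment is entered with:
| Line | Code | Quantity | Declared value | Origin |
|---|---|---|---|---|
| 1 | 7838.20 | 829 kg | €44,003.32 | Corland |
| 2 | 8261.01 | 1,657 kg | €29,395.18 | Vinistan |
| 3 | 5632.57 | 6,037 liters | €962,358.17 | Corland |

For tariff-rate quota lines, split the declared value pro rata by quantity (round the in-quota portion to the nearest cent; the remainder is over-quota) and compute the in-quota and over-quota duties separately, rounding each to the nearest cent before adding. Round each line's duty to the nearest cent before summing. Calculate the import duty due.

€142,393.46

Line 1 (7838.20, Corland, 829 kg, €44,003.32):
Base rate for 7838.20 is €3.00/kg.
Origin Corland qualifies under the Oron–Corland agreement and 7838.20 is covered: preferential rate Free applies instead.
The additional-duty order on 7838.20 targets Solune, not Corland; it does not apply.
Duty = €44,003.32 × 0% = €0.00.
Line 2 (8261.01, Vinistan, 1,657 kg, €29,395.18):
Base rate for 8261.01 is 17%.
8261.01 has an FTA preferential rate, but origin Vinistan is not Corland; base rate stands.
Duty = €29,395.18 × 17% = €4,997.18.
Line 3 (5632.57, Corland, 6,037 liters, €962,358.17):
Code 5632.57 is under a tariff-rate quota (threshold 2,295 liters). In-quota: 2,295 liters at 2.5%; over-quota: 3,742 liters at 21.5%.
Pro-rata value split: in-quota = €962,358.17 × 2,295/6,037 = €365,845.95; over-quota = €962,358.17 − €365,845.95 = €596,512.22.
In-quota duty = €365,845.95 × 2.5% = €9,146.15. Over-quota duty = €596,512.22 × 21.5% = €128,250.13.
Line duty = €9,146.15 + €128,250.13 = €137,396.28.
Total = €0.00 + €4,997.18 + €137,396.28 = €142,393.46.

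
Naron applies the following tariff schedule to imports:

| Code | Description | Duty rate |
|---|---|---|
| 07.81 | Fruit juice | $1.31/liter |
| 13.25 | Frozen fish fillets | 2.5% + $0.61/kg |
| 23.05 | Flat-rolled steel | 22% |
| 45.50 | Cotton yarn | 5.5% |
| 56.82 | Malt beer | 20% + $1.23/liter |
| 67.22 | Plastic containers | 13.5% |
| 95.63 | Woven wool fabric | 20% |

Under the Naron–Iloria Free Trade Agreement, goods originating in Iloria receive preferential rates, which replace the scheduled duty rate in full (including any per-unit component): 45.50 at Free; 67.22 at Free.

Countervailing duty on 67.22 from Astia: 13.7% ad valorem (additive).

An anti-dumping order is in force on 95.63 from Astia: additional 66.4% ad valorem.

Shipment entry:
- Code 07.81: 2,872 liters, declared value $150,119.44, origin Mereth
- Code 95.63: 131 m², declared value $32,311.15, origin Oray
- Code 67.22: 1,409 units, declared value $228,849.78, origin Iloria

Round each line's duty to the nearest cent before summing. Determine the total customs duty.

$10,224.55

Line 1 (07.81, Mereth, 2,872 liters, $150,119.44):
Base rate for 07.81 is $1.31/liter.
Duty = 2,872 × $1.31 = $3,762.32.
Line 2 (95.63, Oray, 131 m², $32,311.15):
Base rate for 95.63 is 20%.
The additional-duty order on 95.63 targets Astia, not Oray; it does not apply.
Duty = $32,311.15 × 20% = $6,462.23.
Line 3 (67.22, Iloria, 1,409 units, $228,849.78):
Base rate for 67.22 is 13.5%.
Origin Iloria qualifies under the Naron–Iloria agreement and 67.22 is covered: preferential rate Free applies instead.
The additional-duty order on 67.22 targets Astia, not Iloria; it does not apply.
Duty = $228,849.78 × 0% = $0.00.
Total = $3,762.32 + $6,462.23 + $0.00 = $10,224.55.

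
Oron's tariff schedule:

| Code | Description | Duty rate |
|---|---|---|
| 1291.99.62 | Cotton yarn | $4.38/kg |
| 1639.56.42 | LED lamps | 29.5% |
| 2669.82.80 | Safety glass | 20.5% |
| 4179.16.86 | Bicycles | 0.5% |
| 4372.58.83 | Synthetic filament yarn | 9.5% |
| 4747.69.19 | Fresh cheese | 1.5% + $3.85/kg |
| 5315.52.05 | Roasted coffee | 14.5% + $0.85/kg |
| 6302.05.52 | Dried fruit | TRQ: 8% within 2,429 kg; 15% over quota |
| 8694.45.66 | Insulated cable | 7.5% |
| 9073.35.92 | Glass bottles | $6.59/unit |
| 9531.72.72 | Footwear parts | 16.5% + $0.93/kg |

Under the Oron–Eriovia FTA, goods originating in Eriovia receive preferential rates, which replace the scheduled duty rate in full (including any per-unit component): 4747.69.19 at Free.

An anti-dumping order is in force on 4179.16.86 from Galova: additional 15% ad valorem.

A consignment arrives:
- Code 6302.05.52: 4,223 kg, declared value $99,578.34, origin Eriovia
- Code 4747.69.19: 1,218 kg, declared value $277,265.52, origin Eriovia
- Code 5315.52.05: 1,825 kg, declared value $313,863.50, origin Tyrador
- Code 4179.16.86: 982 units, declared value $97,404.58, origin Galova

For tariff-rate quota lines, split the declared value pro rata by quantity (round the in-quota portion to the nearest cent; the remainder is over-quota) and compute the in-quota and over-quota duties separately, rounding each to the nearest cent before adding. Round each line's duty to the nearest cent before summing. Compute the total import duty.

$73,086.62

Line 1 (6302.05.52, Eriovia, 4,223 kg, $99,578.34):
Code 6302.05.52 is under a tariff-rate quota (threshold 2,429 kg). In-quota: 2,429 kg at 8%; over-quota: 1,794 kg at 15%.
Pro-rata value split: in-quota = $99,578.34 × 2,429/4,223 = $57,275.82; over-quota = $99,578.34 − $57,275.82 = $42,302.52.
In-quota duty = $57,275.82 × 8% = $4,582.07. Over-quota duty = $42,302.52 × 15% = $6,345.38.
Line duty = $4,582.07 + $6,345.38 = $10,927.45.
Line 2 (4747.69.19, Eriovia, 1,218 kg, $277,265.52):
Base rate for 4747.69.19 is 1.5% + $3.85/kg.
Origin Eriovia qualifies under the Oron–Eriovia agreement and 4747.69.19 is covered: preferential rate Free applies instead.
Duty = $277,265.52 × 0% = $0.00.
Line 3 (5315.52.05, Tyrador, 1,825 kg, $313,863.50):
Base rate for 5315.52.05 is 14.5% + $0.85/kg.
Duty = $313,863.50 × 14.5% + 1,825 × $0.85 = $47,061.46.
Line 4 (4179.16.86, Galova, 982 units, $97,404.58):
Base rate for 4179.16.86 is 0.5%.
Additional duty on 4179.16.86 from Galova: +15%. Applied ad valorem rate: 0.5% + 15% = 15.5%.
Duty = $97,404.58 × 15.5% = $15,097.71.
Total = $10,927.45 + $0.00 + $47,061.46 + $15,097.71 = $73,086.62.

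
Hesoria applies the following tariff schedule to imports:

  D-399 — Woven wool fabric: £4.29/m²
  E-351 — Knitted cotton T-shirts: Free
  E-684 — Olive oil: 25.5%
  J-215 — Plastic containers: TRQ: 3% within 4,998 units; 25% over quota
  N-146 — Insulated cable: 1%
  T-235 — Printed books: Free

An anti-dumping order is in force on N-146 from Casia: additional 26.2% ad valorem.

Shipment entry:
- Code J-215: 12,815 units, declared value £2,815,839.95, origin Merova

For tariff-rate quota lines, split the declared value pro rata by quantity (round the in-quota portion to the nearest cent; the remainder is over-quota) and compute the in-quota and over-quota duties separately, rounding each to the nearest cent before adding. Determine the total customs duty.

£462,353.67

Line 1 (J-215, Merova, 12,815 units, £2,815,839.95):
Code J-215 is under a tariff-rate quota (threshold 4,998 units). In-quota: 4,998 units at 3%; over-quota: 7,817 units at 25%.
Pro-rata value split: in-quota = £2,815,839.95 × 4,998/12,815 = £1,098,210.54; over-quota = £2,815,839.95 − £1,098,210.54 = £1,717,629.41.
In-quota duty = £1,098,210.54 × 3% = £32,946.32. Over-quota duty = £1,717,629.41 × 25% = £429,407.35.
Line duty = £32,946.32 + £429,407.35 = £462,353.67.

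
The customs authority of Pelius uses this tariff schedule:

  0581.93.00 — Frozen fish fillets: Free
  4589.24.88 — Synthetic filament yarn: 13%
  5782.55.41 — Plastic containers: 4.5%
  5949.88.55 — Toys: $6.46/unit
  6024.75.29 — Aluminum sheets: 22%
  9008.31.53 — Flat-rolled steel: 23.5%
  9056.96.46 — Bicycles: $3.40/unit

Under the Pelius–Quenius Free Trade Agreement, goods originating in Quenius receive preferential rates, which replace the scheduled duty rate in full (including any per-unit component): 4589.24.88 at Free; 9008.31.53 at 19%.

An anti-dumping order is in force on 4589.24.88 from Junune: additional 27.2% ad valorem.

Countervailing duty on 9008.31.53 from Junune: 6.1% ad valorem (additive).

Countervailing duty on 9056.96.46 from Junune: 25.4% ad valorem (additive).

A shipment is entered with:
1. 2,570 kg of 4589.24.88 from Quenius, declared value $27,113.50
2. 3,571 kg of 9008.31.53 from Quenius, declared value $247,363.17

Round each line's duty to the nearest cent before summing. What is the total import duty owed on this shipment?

Line 1 (4589.24.88, Quenius, 2,570 kg, $27,113.50):
Base rate for 4589.24.88 is 13%.
Origin Quenius qualifies under the Pelius–Quenius agreement and 4589.24.88 is covered: preferential rate Free applies instead.
The additional-duty order on 4589.24.88 targets Junune, not Quenius; it does not apply.
Duty = $27,113.50 × 0% = $0.00.
Line 2 (9008.31.53, Quenius, 3,571 kg, $247,363.17):
Base rate for 9008.31.53 is 23.5%.
Origin Quenius qualifies under the Pelius–Quenius agreement and 9008.31.53 is covered: preferential rate 19% applies instead.
The additional-duty order on 9008.31.53 targets Junune, not Quenius; it does not apply.
Duty = $247,363.17 × 19% = $46,999.00.
Total = $0.00 + $46,999.00 = $46,999.00.

$46,999.00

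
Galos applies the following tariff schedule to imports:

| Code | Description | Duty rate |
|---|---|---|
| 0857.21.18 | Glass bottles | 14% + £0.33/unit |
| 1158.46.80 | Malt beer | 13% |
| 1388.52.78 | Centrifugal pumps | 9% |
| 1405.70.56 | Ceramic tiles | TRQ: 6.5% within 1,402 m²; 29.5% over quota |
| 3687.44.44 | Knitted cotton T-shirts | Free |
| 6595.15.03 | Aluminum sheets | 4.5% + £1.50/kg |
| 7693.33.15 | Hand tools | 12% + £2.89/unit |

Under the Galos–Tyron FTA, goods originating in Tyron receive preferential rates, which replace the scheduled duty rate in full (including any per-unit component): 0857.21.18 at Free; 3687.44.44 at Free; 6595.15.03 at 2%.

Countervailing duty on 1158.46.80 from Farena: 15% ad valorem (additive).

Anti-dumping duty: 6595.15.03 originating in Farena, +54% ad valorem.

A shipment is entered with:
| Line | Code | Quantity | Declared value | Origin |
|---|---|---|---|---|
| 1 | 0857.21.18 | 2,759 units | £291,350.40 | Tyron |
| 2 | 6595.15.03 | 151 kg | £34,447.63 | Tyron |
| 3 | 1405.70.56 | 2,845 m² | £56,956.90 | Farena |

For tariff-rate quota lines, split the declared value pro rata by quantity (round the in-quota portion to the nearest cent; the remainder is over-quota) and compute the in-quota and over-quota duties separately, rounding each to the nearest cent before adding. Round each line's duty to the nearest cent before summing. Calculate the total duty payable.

£11,035.58

Line 1 (0857.21.18, Tyron, 2,759 units, £291,350.40):
Base rate for 0857.21.18 is 14% + £0.33/unit.
Origin Tyron qualifies under the Galos–Tyron agreement and 0857.21.18 is covered: preferential rate Free applies instead.
Duty = £291,350.40 × 0% = £0.00.
Line 2 (6595.15.03, Tyron, 151 kg, £34,447.63):
Base rate for 6595.15.03 is 4.5% + £1.50/kg.
Origin Tyron qualifies under the Galos–Tyron agreement and 6595.15.03 is covered: preferential rate 2% applies instead.
The additional-duty order on 6595.15.03 targets Farena, not Tyron; it does not apply.
Duty = £34,447.63 × 2% = £688.95.
Line 3 (1405.70.56, Farena, 2,845 m², £56,956.90):
Code 1405.70.56 is under a tariff-rate quota (threshold 1,402 m²). In-quota: 1,402 m² at 6.5%; over-quota: 1,443 m² at 29.5%.
Pro-rata value split: in-quota = £56,956.90 × 1,402/2,845 = £28,068.04; over-quota = £56,956.90 − £28,068.04 = £28,888.86.
In-quota duty = £28,068.04 × 6.5% = £1,824.42. Over-quota duty = £28,888.86 × 29.5% = £8,522.21.
Line duty = £1,824.42 + £8,522.21 = £10,346.63.
Total = £0.00 + £688.95 + £10,346.63 = £11,035.58.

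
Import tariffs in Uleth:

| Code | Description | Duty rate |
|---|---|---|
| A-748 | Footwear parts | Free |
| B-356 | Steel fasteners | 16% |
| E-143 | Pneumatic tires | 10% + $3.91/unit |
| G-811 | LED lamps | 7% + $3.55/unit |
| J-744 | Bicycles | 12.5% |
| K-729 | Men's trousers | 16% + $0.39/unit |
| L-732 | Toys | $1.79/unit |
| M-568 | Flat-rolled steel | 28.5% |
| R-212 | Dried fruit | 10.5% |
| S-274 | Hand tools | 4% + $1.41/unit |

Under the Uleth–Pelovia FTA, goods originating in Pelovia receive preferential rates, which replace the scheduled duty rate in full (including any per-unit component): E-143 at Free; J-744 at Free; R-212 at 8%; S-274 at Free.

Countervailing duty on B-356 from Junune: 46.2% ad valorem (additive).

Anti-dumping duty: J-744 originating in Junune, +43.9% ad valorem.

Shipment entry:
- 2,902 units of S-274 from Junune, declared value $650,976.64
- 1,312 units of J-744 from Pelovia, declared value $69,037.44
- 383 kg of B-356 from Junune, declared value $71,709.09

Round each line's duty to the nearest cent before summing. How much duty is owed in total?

Line 1 (S-274, Junune, 2,902 units, $650,976.64):
Base rate for S-274 is 4% + $1.41/unit.
S-274 has an FTA preferential rate, but origin Junune is not Pelovia; base rate stands.
Duty = $650,976.64 × 4% + 2,902 × $1.41 = $30,130.89.
Line 2 (J-744, Pelovia, 1,312 units, $69,037.44):
Base rate for J-744 is 12.5%.
Origin Pelovia qualifies under the Uleth–Pelovia agreement and J-744 is covered: preferential rate Free applies instead.
The additional-duty order on J-744 targets Junune, not Pelovia; it does not apply.
Duty = $69,037.44 × 0% = $0.00.
Line 3 (B-356, Junune, 383 kg, $71,709.09):
Base rate for B-356 is 16%.
Additional duty on B-356 from Junune: +46.2%. Applied ad valorem rate: 16% + 46.2% = 62.2%.
Duty = $71,709.09 × 62.2% = $44,603.05.
Total = $30,130.89 + $0.00 + $44,603.05 = $74,733.94.

$74,733.94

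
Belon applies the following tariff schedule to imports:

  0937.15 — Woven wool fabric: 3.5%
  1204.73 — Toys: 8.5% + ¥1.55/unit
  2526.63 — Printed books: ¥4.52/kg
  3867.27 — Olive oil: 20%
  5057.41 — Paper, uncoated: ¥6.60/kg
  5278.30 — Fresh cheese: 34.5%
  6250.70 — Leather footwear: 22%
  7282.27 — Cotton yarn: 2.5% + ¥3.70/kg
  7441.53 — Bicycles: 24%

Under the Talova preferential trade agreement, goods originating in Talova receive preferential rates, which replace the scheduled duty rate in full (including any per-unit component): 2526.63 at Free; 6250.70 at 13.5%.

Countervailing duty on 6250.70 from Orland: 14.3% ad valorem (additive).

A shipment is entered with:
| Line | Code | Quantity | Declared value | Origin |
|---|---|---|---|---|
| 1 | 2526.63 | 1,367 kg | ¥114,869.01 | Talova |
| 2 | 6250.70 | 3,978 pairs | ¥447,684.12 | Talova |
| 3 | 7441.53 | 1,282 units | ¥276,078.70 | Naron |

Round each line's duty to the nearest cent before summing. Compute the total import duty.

¥126,696.25

Line 1 (2526.63, Talova, 1,367 kg, ¥114,869.01):
Base rate for 2526.63 is ¥4.52/kg.
Origin Talova qualifies under the Belon–Talova agreement and 2526.63 is covered: preferential rate Free applies instead.
Duty = ¥114,869.01 × 0% = ¥0.00.
Line 2 (6250.70, Talova, 3,978 pairs, ¥447,684.12):
Base rate for 6250.70 is 22%.
Origin Talova qualifies under the Belon–Talova agreement and 6250.70 is covered: preferential rate 13.5% applies instead.
The additional-duty order on 6250.70 targets Orland, not Talova; it does not apply.
Duty = ¥447,684.12 × 13.5% = ¥60,437.36.
Line 3 (7441.53, Naron, 1,282 units, ¥276,078.70):
Base rate for 7441.53 is 24%.
Duty = ¥276,078.70 × 24% = ¥66,258.89.
Total = ¥0.00 + ¥60,437.36 + ¥66,258.89 = ¥126,696.25.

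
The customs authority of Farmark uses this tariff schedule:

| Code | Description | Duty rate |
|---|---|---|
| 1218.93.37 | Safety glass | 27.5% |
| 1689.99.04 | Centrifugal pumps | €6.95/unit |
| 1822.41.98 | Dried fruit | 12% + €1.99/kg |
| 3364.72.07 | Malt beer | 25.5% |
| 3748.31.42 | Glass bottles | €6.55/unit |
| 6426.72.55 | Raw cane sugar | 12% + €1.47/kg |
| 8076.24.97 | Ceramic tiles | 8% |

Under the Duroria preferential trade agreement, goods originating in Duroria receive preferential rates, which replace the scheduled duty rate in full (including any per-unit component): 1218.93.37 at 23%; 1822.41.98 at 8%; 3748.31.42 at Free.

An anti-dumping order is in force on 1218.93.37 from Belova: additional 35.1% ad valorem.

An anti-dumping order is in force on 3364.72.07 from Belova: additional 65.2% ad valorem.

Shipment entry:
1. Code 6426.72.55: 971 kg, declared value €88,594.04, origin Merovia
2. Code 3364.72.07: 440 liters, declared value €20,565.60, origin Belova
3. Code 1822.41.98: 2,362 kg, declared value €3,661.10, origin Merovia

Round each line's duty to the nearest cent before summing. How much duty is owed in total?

Line 1 (6426.72.55, Merovia, 971 kg, €88,594.04):
Base rate for 6426.72.55 is 12% + €1.47/kg.
Duty = €88,594.04 × 12% + 971 × €1.47 = €12,058.65.
Line 2 (3364.72.07, Belova, 440 liters, €20,565.60):
Base rate for 3364.72.07 is 25.5%.
Additional duty on 3364.72.07 from Belova: +65.2%. Applied ad valorem rate: 25.5% + 65.2% = 90.7%.
Duty = €20,565.60 × 90.7% = €18,653.00.
Line 3 (1822.41.98, Merovia, 2,362 kg, €3,661.10):
Base rate for 1822.41.98 is 12% + €1.99/kg.
1822.41.98 has an FTA preferential rate, but origin Merovia is not Duroria; base rate stands.
Duty = €3,661.10 × 12% + 2,362 × €1.99 = €5,139.71.
Total = €12,058.65 + €18,653.00 + €5,139.71 = €35,851.36.

€35,851.36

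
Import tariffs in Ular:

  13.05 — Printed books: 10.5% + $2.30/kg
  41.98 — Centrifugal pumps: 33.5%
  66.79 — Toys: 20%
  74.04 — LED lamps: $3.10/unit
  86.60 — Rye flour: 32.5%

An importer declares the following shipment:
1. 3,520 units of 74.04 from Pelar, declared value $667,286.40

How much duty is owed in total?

$10,912.00

Line 1 (74.04, Pelar, 3,520 units, $667,286.40):
Base rate for 74.04 is $3.10/unit.
Duty = 3,520 × $3.10 = $10,912.00.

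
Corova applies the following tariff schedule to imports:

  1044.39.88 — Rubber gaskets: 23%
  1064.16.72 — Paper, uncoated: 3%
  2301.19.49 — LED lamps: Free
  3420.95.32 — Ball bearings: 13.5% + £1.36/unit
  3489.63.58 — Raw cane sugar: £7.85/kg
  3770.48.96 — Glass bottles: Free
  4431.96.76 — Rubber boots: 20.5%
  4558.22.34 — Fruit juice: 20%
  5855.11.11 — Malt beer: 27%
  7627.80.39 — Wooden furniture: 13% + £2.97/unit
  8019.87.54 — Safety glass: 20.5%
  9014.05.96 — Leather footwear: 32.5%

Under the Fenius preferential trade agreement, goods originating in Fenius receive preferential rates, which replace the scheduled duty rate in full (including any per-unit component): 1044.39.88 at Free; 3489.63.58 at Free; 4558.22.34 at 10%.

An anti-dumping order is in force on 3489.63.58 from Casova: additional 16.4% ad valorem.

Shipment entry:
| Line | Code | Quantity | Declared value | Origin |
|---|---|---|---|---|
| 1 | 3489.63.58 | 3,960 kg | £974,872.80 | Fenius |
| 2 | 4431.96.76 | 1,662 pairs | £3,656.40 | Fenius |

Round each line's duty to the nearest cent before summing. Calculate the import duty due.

£749.56

Line 1 (3489.63.58, Fenius, 3,960 kg, £974,872.80):
Base rate for 3489.63.58 is £7.85/kg.
Origin Fenius qualifies under the Corova–Fenius agreement and 3489.63.58 is covered: preferential rate Free applies instead.
The additional-duty order on 3489.63.58 targets Casova, not Fenius; it does not apply.
Duty = £974,872.80 × 0% = £0.00.
Line 2 (4431.96.76, Fenius, 1,662 pairs, £3,656.40):
Base rate for 4431.96.76 is 20.5%.
Origin Fenius is the FTA partner but 4431.96.76 is not on the preference list; base rate stands.
Duty = £3,656.40 × 20.5% = £749.56.
Total = £0.00 + £749.56 = £749.56.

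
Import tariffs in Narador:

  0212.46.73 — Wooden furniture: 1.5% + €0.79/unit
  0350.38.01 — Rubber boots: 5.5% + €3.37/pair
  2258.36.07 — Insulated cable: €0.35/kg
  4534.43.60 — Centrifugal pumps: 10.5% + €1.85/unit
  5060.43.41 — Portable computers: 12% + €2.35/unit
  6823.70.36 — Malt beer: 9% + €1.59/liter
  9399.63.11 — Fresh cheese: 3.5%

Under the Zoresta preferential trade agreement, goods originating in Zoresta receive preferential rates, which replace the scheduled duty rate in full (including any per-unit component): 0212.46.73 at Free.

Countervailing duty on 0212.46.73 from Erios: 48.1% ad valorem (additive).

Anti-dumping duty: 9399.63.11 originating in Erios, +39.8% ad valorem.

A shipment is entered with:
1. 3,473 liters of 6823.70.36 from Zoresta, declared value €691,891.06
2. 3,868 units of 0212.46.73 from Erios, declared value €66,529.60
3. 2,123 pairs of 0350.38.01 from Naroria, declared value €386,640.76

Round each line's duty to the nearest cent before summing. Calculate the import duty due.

Line 1 (6823.70.36, Zoresta, 3,473 liters, €691,891.06):
Base rate for 6823.70.36 is 9% + €1.59/liter.
Origin Zoresta is the FTA partner but 6823.70.36 is not on the preference list; base rate stands.
Duty = €691,891.06 × 9% + 3,473 × €1.59 = €67,792.27.
Line 2 (0212.46.73, Erios, 3,868 units, €66,529.60):
Base rate for 0212.46.73 is 1.5% + €0.79/unit.
0212.46.73 has an FTA preferential rate, but origin Erios is not Zoresta; base rate stands.
Additional duty on 0212.46.73 from Erios: +48.1%. Applied ad valorem rate: 1.5% + 48.1% = 49.6%.
Duty = €66,529.60 × 49.6% + 3,868 × €0.79 = €36,054.40.
Line 3 (0350.38.01, Naroria, 2,123 pairs, €386,640.76):
Base rate for 0350.38.01 is 5.5% + €3.37/pair.
Duty = €386,640.76 × 5.5% + 2,123 × €3.37 = €28,419.75.
Total = €67,792.27 + €36,054.40 + €28,419.75 = €132,266.42.

€132,266.42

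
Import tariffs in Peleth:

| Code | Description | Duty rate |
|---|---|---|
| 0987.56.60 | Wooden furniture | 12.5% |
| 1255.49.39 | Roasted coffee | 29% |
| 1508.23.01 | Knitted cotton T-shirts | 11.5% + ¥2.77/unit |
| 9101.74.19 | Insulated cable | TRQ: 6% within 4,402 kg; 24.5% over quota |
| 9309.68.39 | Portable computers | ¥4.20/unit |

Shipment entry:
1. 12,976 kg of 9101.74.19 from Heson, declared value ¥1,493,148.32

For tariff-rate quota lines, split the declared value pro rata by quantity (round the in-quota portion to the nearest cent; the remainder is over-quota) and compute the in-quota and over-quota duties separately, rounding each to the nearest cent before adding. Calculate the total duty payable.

¥272,111.78

Line 1 (9101.74.19, Heson, 12,976 kg, ¥1,493,148.32):
Code 9101.74.19 is under a tariff-rate quota (threshold 4,402 kg). In-quota: 4,402 kg at 6%; over-quota: 8,574 kg at 24.5%.
Pro-rata value split: in-quota = ¥1,493,148.32 × 4,402/12,976 = ¥506,538.14; over-quota = ¥1,493,148.32 − ¥506,538.14 = ¥986,610.18.
In-quota duty = ¥506,538.14 × 6% = ¥30,392.29. Over-quota duty = ¥986,610.18 × 24.5% = ¥241,719.49.
Line duty = ¥30,392.29 + ¥241,719.49 = ¥272,111.78.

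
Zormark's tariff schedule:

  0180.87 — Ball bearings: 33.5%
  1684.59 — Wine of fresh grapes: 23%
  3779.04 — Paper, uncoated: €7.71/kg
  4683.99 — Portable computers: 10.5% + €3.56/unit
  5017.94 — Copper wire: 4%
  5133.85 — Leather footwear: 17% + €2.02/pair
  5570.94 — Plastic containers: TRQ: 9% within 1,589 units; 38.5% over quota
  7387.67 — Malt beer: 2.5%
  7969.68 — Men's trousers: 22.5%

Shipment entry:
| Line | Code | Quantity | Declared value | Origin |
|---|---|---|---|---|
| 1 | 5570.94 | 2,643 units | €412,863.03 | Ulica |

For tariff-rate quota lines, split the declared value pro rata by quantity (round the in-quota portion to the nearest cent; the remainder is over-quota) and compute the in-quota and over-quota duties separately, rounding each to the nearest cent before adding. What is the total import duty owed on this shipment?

Line 1 (5570.94, Ulica, 2,643 units, €412,863.03):
Code 5570.94 is under a tariff-rate quota (threshold 1,589 units). In-quota: 1,589 units at 9%; over-quota: 1,054 units at 38.5%.
Pro-rata value split: in-quota = €412,863.03 × 1,589/2,643 = €248,217.69; over-quota = €412,863.03 − €248,217.69 = €164,645.34.
In-quota duty = €248,217.69 × 9% = €22,339.59. Over-quota duty = €164,645.34 × 38.5% = €63,388.46.
Line duty = €22,339.59 + €63,388.46 = €85,728.05.

€85,728.05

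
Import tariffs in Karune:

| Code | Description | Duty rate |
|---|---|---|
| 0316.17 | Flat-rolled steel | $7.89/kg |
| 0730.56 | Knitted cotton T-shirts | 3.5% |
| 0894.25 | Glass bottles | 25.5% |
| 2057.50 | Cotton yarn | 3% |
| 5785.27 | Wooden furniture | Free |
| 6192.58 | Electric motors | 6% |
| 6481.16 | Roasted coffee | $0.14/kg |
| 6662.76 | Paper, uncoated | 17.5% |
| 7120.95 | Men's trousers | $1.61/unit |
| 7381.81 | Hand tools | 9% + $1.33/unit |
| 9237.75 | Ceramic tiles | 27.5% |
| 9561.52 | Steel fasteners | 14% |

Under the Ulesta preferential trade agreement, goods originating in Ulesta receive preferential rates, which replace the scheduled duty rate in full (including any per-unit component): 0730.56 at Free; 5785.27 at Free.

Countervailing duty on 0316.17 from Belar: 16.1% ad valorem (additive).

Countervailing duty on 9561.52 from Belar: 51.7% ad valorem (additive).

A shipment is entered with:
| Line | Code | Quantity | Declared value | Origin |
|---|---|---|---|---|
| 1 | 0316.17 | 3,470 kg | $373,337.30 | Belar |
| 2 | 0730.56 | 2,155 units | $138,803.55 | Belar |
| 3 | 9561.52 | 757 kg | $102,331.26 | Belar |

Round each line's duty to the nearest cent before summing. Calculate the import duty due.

$159,575.37

Line 1 (0316.17, Belar, 3,470 kg, $373,337.30):
Base rate for 0316.17 is $7.89/kg.
Additional duty on 0316.17 from Belar: +16.1% ad valorem. Applied ad valorem rate = 16.1%.
Duty = $373,337.30 × 16.1% + 3,470 × $7.89 = $87,485.61.
Line 2 (0730.56, Belar, 2,155 units, $138,803.55):
Base rate for 0730.56 is 3.5%.
0730.56 has an FTA preferential rate, but origin Belar is not Ulesta; base rate stands.
Duty = $138,803.55 × 3.5% = $4,858.12.
Line 3 (9561.52, Belar, 757 kg, $102,331.26):
Base rate for 9561.52 is 14%.
Additional duty on 9561.52 from Belar: +51.7%. Applied ad valorem rate: 14% + 51.7% = 65.7%.
Duty = $102,331.26 × 65.7% = $67,231.64.
Total = $87,485.61 + $4,858.12 + $67,231.64 = $159,575.37.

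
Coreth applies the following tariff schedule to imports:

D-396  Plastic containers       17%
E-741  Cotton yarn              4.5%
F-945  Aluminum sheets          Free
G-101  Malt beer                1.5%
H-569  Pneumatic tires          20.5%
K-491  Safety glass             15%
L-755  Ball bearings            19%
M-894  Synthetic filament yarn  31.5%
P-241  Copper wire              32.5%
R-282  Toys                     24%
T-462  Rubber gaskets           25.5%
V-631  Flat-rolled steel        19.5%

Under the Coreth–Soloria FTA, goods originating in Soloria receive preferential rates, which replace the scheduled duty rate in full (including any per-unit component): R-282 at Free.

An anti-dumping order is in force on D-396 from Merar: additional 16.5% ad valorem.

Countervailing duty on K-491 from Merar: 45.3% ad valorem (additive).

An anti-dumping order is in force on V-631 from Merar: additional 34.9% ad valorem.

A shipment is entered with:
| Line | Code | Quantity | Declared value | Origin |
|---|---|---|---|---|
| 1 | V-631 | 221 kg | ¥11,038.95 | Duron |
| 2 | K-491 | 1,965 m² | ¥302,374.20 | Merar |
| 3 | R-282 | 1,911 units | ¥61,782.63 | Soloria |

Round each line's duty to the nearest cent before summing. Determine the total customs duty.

Line 1 (V-631, Duron, 221 kg, ¥11,038.95):
Base rate for V-631 is 19.5%.
The additional-duty order on V-631 targets Merar, not Duron; it does not apply.
Duty = ¥11,038.95 × 19.5% = ¥2,152.60.
Line 2 (K-491, Merar, 1,965 m², ¥302,374.20):
Base rate for K-491 is 15%.
Additional duty on K-491 from Merar: +45.3%. Applied ad valorem rate: 15% + 45.3% = 60.3%.
Duty = ¥302,374.20 × 60.3% = ¥182,331.64.
Line 3 (R-282, Soloria, 1,911 units, ¥61,782.63):
Base rate for R-282 is 24%.
Origin Soloria qualifies under the Coreth–Soloria agreement and R-282 is covered: preferential rate Free applies instead.
Duty = ¥61,782.63 × 0% = ¥0.00.
Total = ¥2,152.60 + ¥182,331.64 + ¥0.00 = ¥184,484.24.

¥184,484.24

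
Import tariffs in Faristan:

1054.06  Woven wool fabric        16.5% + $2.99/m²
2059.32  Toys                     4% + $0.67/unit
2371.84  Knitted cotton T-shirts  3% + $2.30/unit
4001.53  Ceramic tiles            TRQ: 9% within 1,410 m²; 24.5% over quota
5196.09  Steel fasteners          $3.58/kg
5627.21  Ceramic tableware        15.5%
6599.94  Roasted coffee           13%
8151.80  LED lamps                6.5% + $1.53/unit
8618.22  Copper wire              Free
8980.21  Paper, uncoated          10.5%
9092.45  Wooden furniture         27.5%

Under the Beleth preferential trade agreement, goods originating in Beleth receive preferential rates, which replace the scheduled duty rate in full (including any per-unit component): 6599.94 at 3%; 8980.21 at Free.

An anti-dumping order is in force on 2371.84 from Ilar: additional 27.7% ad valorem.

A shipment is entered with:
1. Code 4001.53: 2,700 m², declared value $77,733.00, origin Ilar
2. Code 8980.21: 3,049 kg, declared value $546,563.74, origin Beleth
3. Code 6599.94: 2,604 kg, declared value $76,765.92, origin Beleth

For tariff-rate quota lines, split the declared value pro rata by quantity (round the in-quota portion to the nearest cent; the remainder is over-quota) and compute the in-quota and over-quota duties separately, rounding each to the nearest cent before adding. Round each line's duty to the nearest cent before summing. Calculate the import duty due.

$15,055.51

Line 1 (4001.53, Ilar, 2,700 m², $77,733.00):
Code 4001.53 is under a tariff-rate quota (threshold 1,410 m²). In-quota: 1,410 m² at 9%; over-quota: 1,290 m² at 24.5%.
Pro-rata value split: in-quota = $77,733.00 × 1,410/2,700 = $40,593.90; over-quota = $77,733.00 − $40,593.90 = $37,139.10.
In-quota duty = $40,593.90 × 9% = $3,653.45. Over-quota duty = $37,139.10 × 24.5% = $9,099.08.
Line duty = $3,653.45 + $9,099.08 = $12,752.53.
Line 2 (8980.21, Beleth, 3,049 kg, $546,563.74):
Base rate for 8980.21 is 10.5%.
Origin Beleth qualifies under the Faristan–Beleth agreement and 8980.21 is covered: preferential rate Free applies instead.
Duty = $546,563.74 × 0% = $0.00.
Line 3 (6599.94, Beleth, 2,604 kg, $76,765.92):
Base rate for 6599.94 is 13%.
Origin Beleth qualifies under the Faristan–Beleth agreement and 6599.94 is covered: preferential rate 3% applies instead.
Duty = $76,765.92 × 3% = $2,302.98.
Total = $12,752.53 + $0.00 + $2,302.98 = $15,055.51.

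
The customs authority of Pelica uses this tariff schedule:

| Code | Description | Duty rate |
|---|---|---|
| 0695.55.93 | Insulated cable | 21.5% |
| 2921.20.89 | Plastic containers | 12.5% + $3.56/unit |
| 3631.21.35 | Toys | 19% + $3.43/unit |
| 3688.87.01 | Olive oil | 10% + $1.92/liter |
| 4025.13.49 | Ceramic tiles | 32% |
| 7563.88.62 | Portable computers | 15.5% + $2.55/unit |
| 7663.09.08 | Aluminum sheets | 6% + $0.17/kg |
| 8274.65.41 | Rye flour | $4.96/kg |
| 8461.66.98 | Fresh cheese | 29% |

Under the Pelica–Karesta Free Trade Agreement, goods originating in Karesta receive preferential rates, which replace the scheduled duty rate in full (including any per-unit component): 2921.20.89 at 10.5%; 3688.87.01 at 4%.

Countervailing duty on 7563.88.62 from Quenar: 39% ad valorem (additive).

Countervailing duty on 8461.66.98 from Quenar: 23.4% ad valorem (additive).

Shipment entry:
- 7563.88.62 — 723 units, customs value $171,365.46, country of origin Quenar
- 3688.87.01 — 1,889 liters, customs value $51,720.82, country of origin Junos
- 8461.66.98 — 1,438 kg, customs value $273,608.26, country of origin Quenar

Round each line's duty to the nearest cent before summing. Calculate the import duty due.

Line 1 (7563.88.62, Quenar, 723 units, $171,365.46):
Base rate for 7563.88.62 is 15.5% + $2.55/unit.
Additional duty on 7563.88.62 from Quenar: +39%. Applied ad valorem rate: 15.5% + 39% = 54.5%.
Duty = $171,365.46 × 54.5% + 723 × $2.55 = $95,237.83.
Line 2 (3688.87.01, Junos, 1,889 liters, $51,720.82):
Base rate for 3688.87.01 is 10% + $1.92/liter.
3688.87.01 has an FTA preferential rate, but origin Junos is not Karesta; base rate stands.
Duty = $51,720.82 × 10% + 1,889 × $1.92 = $8,798.96.
Line 3 (8461.66.98, Quenar, 1,438 kg, $273,608.26):
Base rate for 8461.66.98 is 29%.
Additional duty on 8461.66.98 from Quenar: +23.4%. Applied ad valorem rate: 29% + 23.4% = 52.4%.
Duty = $273,608.26 × 52.4% = $143,370.73.
Total = $95,237.83 + $8,798.96 + $143,370.73 = $247,407.52.

$247,407.52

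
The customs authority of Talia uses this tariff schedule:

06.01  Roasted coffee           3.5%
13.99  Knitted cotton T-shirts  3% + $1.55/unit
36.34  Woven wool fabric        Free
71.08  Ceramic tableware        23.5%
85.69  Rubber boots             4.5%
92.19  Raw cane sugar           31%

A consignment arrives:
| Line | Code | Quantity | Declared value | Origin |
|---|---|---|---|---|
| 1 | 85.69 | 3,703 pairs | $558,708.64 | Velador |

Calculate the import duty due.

Line 1 (85.69, Velador, 3,703 pairs, $558,708.64):
Base rate for 85.69 is 4.5%.
Duty = $558,708.64 × 4.5% = $25,141.89.

$25,141.89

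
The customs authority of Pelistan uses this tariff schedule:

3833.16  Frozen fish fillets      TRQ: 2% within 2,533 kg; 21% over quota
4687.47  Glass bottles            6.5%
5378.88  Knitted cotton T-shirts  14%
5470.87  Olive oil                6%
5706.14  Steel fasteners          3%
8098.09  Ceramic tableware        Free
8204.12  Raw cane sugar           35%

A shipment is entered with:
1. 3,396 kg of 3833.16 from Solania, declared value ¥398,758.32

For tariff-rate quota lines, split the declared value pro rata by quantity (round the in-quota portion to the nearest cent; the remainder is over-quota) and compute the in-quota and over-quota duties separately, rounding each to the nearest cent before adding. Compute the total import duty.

¥27,228.53

Line 1 (3833.16, Solania, 3,396 kg, ¥398,758.32):
Code 3833.16 is under a tariff-rate quota (threshold 2,533 kg). In-quota: 2,533 kg at 2%; over-quota: 863 kg at 21%.
Pro-rata value split: in-quota = ¥398,758.32 × 2,533/3,396 = ¥297,424.86; over-quota = ¥398,758.32 − ¥297,424.86 = ¥101,333.46.
In-quota duty = ¥297,424.86 × 2% = ¥5,948.50. Over-quota duty = ¥101,333.46 × 21% = ¥21,280.03.
Line duty = ¥5,948.50 + ¥21,280.03 = ¥27,228.53.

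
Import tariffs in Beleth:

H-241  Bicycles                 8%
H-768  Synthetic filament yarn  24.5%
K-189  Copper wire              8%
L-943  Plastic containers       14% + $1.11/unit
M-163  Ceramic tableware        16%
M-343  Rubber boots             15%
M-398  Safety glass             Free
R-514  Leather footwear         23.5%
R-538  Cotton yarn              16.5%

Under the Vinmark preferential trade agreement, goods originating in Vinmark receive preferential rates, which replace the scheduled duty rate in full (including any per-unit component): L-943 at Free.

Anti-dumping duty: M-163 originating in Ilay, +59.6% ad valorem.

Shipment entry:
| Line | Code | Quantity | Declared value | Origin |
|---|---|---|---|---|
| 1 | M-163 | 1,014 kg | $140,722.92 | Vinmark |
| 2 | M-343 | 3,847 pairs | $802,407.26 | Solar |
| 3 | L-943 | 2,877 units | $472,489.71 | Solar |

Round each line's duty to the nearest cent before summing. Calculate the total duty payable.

$212,218.79

Line 1 (M-163, Vinmark, 1,014 kg, $140,722.92):
Base rate for M-163 is 16%.
Origin Vinmark is the FTA partner but M-163 is not on the preference list; base rate stands.
The additional-duty order on M-163 targets Ilay, not Vinmark; it does not apply.
Duty = $140,722.92 × 16% = $22,515.67.
Line 2 (M-343, Solar, 3,847 pairs, $802,407.26):
Base rate for M-343 is 15%.
Duty = $802,407.26 × 15% = $120,361.09.
Line 3 (L-943, Solar, 2,877 units, $472,489.71):
Base rate for L-943 is 14% + $1.11/unit.
L-943 has an FTA preferential rate, but origin Solar is not Vinmark; base rate stands.
Duty = $472,489.71 × 14% + 2,877 × $1.11 = $69,342.03.
Total = $22,515.67 + $120,361.09 + $69,342.03 = $212,218.79.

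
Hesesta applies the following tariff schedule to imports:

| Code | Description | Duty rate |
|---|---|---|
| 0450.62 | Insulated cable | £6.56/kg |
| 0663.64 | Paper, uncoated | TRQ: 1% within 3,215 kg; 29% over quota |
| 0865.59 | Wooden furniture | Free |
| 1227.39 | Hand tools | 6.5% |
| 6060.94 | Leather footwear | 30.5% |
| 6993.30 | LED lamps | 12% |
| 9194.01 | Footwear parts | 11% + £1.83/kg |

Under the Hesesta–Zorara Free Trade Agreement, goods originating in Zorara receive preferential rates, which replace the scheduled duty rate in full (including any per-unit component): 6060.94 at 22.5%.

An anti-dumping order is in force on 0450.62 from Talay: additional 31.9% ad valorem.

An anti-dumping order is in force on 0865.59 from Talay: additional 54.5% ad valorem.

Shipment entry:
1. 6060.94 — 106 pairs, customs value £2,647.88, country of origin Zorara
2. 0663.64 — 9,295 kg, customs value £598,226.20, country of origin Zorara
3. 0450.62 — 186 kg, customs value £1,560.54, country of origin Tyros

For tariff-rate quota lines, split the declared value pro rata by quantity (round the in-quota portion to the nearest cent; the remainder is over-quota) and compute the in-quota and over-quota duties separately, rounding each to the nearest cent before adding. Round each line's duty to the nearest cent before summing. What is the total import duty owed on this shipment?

£117,364.65

Line 1 (6060.94, Zorara, 106 pairs, £2,647.88):
Base rate for 6060.94 is 30.5%.
Origin Zorara qualifies under the Hesesta–Zorara agreement and 6060.94 is covered: preferential rate 22.5% applies instead.
Duty = £2,647.88 × 22.5% = £595.77.
Line 2 (0663.64, Zorara, 9,295 kg, £598,226.20):
Code 0663.64 is under a tariff-rate quota (threshold 3,215 kg). In-quota: 3,215 kg at 1%; over-quota: 6,080 kg at 29%.
Pro-rata value split: in-quota = £598,226.20 × 3,215/9,295 = £206,917.40; over-quota = £598,226.20 − £206,917.40 = £391,308.80.
In-quota duty = £206,917.40 × 1% = £2,069.17. Over-quota duty = £391,308.80 × 29% = £113,479.55.
Line duty = £2,069.17 + £113,479.55 = £115,548.72.
Line 3 (0450.62, Tyros, 186 kg, £1,560.54):
Base rate for 0450.62 is £6.56/kg.
The additional-duty order on 0450.62 targets Talay, not Tyros; it does not apply.
Duty = 186 × £6.56 = £1,220.16.
Total = £595.77 + £115,548.72 + £1,220.16 = £117,364.65.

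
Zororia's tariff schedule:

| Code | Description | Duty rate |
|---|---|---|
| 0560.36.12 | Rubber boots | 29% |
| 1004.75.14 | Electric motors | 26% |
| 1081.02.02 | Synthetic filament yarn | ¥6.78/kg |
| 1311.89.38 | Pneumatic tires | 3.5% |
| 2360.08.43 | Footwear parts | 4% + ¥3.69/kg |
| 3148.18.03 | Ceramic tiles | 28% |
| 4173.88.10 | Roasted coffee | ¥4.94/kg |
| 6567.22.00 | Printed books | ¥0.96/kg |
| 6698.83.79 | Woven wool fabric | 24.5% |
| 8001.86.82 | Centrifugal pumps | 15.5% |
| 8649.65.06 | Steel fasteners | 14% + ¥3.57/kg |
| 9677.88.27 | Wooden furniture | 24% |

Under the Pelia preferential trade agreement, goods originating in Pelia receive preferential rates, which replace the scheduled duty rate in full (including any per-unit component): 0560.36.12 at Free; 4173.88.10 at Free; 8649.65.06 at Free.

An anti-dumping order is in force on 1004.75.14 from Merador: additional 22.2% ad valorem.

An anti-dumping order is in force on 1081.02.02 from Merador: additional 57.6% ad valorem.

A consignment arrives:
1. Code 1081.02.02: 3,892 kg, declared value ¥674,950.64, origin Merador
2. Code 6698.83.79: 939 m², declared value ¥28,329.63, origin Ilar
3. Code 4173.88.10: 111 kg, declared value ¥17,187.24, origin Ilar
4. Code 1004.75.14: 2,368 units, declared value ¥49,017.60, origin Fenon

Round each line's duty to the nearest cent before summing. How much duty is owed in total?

Line 1 (1081.02.02, Merador, 3,892 kg, ¥674,950.64):
Base rate for 1081.02.02 is ¥6.78/kg.
Additional duty on 1081.02.02 from Merador: +57.6% ad valorem. Applied ad valorem rate = 57.6%.
Duty = ¥674,950.64 × 57.6% + 3,892 × ¥6.78 = ¥415,159.33.
Line 2 (6698.83.79, Ilar, 939 m², ¥28,329.63):
Base rate for 6698.83.79 is 24.5%.
Duty = ¥28,329.63 × 24.5% = ¥6,940.76.
Line 3 (4173.88.10, Ilar, 111 kg, ¥17,187.24):
Base rate for 4173.88.10 is ¥4.94/kg.
4173.88.10 has an FTA preferential rate, but origin Ilar is not Pelia; base rate stands.
Duty = 111 × ¥4.94 = ¥548.34.
Line 4 (1004.75.14, Fenon, 2,368 units, ¥49,017.60):
Base rate for 1004.75.14 is 26%.
The additional-duty order on 1004.75.14 targets Merador, not Fenon; it does not apply.
Duty = ¥49,017.60 × 26% = ¥12,744.58.
Total = ¥415,159.33 + ¥6,940.76 + ¥548.34 + ¥12,744.58 = ¥435,393.01.

¥435,393.01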